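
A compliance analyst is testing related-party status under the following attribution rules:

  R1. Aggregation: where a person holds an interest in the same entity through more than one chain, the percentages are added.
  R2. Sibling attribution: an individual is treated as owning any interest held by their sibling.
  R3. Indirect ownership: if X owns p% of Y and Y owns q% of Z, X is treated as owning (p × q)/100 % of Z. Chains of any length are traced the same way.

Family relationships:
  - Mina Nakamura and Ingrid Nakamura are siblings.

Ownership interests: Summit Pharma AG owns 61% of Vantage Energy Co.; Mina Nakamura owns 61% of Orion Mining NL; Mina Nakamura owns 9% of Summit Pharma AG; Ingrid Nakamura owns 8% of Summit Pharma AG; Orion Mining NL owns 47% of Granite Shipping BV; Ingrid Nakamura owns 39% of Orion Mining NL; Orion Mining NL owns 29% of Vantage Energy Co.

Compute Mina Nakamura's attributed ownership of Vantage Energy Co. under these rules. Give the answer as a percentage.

39.37%

By sibling attribution (R2), Mina Nakamura is treated as also owning Ingrid Nakamura's interest in Orion Mining NL, giving 61% + 39% = 100%.
By sibling attribution (R2), Mina Nakamura is treated as also owning Ingrid Nakamura's interest in Summit Pharma AG, giving 9% + 8% = 17%.
Chain via Orion Mining NL (R3): 100% × 29% = 29% of Vantage Energy Co.
Chain via Summit Pharma AG (R3): 17% × 61% = 10.37% of Vantage Energy Co.
Aggregating (R1): 29% + 10.37% = 39.37%.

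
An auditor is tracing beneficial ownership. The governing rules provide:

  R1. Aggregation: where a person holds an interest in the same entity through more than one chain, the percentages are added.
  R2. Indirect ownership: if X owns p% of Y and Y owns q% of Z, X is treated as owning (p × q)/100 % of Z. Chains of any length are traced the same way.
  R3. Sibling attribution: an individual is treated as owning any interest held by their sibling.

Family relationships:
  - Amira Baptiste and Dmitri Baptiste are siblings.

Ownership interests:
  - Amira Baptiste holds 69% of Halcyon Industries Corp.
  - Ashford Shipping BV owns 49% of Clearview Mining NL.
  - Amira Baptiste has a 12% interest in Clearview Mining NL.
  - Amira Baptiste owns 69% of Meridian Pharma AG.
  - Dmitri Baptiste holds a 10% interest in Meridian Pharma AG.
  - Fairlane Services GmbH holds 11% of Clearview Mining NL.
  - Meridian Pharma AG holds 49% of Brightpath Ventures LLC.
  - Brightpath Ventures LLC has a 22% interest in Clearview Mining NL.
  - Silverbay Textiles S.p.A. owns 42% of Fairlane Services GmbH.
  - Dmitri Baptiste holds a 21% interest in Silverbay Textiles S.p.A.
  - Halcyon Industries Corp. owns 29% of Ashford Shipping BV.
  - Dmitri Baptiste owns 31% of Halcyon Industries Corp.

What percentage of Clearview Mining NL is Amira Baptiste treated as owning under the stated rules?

35.6964%

By sibling attribution (R3), Amira Baptiste is treated as also owning Dmitri Baptiste's interest in Meridian Pharma AG, giving 69% + 10% = 79%.
By sibling attribution (R3), Amira Baptiste is treated as also owning Dmitri Baptiste's interest in Halcyon Industries Corp, giving 69% + 31% = 100%.
By sibling attribution (R3), Amira Baptiste is treated as owning Dmitri Baptiste's 21% interest in Silverbay Textiles S.p.A.
Chain via Meridian Pharma AG → Brightpath Ventures LLC (R2): 79% × 49% × 22% = 8.5162% of Clearview Mining NL.
Chain via Halcyon Industries Corp. → Ashford Shipping BV (R2): 100% × 29% × 49% = 14.21% of Clearview Mining NL.
Direct interest in Clearview Mining NL: 12%.
Chain via Silverbay Textiles S.p.A. → Fairlane Services GmbH (R2): 21% × 42% × 11% = 0.9702% of Clearview Mining NL.
Aggregating (R1): 8.5162% + 14.21% + 12% + 0.9702% = 35.6964%.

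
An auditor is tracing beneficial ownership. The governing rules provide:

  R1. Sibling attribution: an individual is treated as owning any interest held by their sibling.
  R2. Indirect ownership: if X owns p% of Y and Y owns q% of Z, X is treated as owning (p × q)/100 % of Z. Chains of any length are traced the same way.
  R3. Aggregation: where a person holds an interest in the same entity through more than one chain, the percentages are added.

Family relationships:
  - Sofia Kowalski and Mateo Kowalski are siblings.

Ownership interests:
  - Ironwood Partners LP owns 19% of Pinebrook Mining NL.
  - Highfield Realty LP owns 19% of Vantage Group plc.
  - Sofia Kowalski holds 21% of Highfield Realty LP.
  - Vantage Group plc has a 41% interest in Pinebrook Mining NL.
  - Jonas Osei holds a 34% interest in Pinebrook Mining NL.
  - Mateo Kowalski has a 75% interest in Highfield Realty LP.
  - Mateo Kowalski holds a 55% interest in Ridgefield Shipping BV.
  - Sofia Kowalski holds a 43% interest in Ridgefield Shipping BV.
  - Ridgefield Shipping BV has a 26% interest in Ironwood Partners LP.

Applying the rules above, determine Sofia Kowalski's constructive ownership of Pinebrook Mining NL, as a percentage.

By sibling attribution (R1), Sofia Kowalski is treated as also owning Mateo Kowalski's interest in Ridgefield Shipping BV, giving 43% + 55% = 98%.
By sibling attribution (R1), Sofia Kowalski is treated as also owning Mateo Kowalski's interest in Highfield Realty LP, giving 21% + 75% = 96%.
Chain via Ridgefield Shipping BV → Ironwood Partners LP (R2): 98% × 26% × 19% = 4.8412% of Pinebrook Mining NL.
Chain via Highfield Realty LP → Vantage Group plc (R2): 96% × 19% × 41% = 7.4784% of Pinebrook Mining NL.
Aggregating (R3): 4.8412% + 7.4784% = 12.3196%.

12.3196%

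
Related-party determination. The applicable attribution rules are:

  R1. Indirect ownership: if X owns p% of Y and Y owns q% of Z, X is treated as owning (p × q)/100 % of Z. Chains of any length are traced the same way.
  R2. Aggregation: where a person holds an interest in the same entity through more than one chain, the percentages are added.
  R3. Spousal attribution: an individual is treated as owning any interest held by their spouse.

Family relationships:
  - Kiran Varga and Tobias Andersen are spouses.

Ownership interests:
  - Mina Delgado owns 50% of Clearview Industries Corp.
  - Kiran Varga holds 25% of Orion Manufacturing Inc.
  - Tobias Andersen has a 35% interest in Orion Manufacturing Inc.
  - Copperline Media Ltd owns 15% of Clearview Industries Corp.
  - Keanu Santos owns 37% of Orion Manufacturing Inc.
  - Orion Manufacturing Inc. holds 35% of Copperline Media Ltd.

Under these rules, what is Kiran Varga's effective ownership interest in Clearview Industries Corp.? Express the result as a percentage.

By spousal attribution (R3), Kiran Varga is treated as also owning Tobias Andersen's interest in Orion Manufacturing Inc, giving 25% + 35% = 60%.
Chain via Orion Manufacturing Inc. → Copperline Media Ltd (R1): 60% × 35% × 15% = 3.15% of Clearview Industries Corp.

3.15%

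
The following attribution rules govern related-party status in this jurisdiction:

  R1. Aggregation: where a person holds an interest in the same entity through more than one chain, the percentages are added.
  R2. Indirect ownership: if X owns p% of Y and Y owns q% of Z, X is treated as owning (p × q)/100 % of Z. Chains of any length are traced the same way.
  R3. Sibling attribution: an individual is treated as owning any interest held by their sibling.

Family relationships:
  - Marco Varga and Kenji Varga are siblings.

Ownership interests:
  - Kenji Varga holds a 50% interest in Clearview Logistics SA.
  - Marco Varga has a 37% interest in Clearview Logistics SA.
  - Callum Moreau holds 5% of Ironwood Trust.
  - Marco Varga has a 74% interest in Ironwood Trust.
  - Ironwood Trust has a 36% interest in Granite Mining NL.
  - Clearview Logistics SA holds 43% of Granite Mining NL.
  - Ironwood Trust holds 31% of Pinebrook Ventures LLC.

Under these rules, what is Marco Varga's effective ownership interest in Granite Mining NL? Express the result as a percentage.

64.05%

By sibling attribution (R3), Marco Varga is treated as also owning Kenji Varga's interest in Clearview Logistics SA, giving 37% + 50% = 87%.
Chain via Ironwood Trust (R2): 74% × 36% = 26.64% of Granite Mining NL.
Chain via Clearview Logistics SA (R2): 87% × 43% = 37.41% of Granite Mining NL.
Aggregating (R1): 26.64% + 37.41% = 64.05%.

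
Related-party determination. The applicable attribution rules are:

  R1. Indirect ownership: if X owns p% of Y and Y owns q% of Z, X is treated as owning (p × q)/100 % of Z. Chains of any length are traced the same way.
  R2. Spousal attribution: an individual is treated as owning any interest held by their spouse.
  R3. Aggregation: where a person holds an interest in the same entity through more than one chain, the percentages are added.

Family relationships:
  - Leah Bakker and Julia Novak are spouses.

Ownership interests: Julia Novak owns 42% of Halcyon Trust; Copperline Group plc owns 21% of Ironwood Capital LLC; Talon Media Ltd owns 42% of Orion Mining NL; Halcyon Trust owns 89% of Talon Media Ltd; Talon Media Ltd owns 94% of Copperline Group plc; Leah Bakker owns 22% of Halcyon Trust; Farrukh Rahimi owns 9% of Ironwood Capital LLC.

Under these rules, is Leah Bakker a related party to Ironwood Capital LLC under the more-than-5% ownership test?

By spousal attribution (R2), Leah Bakker is treated as also owning Julia Novak's interest in Halcyon Trust, giving 22% + 42% = 64%.
Chain via Halcyon Trust → Talon Media Ltd → Copperline Group plc (R1): 64% × 89% × 94% × 21% = 11.243904% of Ironwood Capital LLC.
11.243904% exceeds the 5% threshold, so Leah is a related party to Ironwood Capital LLC.

Yes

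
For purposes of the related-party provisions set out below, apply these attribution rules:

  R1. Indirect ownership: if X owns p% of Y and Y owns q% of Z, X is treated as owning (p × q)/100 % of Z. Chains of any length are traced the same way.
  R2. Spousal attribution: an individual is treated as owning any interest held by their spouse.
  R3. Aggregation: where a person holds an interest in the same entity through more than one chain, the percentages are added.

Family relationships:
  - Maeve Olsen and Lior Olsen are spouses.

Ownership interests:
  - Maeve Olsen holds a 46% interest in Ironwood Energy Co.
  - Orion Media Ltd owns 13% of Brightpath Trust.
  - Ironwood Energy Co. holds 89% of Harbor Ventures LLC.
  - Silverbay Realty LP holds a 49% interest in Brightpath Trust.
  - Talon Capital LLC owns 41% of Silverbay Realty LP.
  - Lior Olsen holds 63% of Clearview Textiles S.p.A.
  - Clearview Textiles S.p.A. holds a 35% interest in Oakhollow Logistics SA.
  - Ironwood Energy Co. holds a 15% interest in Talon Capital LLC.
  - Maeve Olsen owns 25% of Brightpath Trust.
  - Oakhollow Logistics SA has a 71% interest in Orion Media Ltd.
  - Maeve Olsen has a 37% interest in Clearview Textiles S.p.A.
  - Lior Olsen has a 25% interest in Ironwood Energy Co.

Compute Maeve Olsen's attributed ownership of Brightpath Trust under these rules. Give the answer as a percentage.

30.370085%

By spousal attribution (R2), Maeve Olsen is treated as also owning Lior Olsen's interest in Clearview Textiles S.p.A, giving 37% + 63% = 100%.
By spousal attribution (R2), Maeve Olsen is treated as also owning Lior Olsen's interest in Ironwood Energy Co, giving 46% + 25% = 71%.
Chain via Clearview Textiles S.p.A. → Oakhollow Logistics SA → Orion Media Ltd (R1): 100% × 35% × 71% × 13% = 3.2305% of Brightpath Trust.
Chain via Ironwood Energy Co. → Talon Capital LLC → Silverbay Realty LP (R1): 71% × 15% × 41% × 49% = 2.139585% of Brightpath Trust.
Direct interest in Brightpath Trust: 25%.
Aggregating (R3): 3.2305% + 2.139585% + 25% = 30.370085%.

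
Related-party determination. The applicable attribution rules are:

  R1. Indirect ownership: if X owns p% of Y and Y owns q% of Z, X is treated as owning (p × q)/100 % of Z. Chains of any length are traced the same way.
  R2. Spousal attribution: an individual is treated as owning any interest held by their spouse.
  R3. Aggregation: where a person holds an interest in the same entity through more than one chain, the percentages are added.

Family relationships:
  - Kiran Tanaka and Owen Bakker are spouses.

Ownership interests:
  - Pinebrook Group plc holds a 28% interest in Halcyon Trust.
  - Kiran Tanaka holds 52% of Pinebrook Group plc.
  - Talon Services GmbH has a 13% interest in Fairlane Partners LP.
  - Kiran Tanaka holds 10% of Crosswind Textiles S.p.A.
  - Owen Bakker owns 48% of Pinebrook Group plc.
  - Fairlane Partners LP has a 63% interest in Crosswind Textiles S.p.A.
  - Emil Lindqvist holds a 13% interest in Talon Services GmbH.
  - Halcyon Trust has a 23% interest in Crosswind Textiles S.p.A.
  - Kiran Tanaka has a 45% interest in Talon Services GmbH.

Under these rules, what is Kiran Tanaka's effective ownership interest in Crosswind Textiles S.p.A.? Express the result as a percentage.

By spousal attribution (R2), Kiran Tanaka is treated as also owning Owen Bakker's interest in Pinebrook Group plc, giving 52% + 48% = 100%.
Chain via Pinebrook Group plc → Halcyon Trust (R1): 100% × 28% × 23% = 6.44% of Crosswind Textiles S.p.A.
Chain via Talon Services GmbH → Fairlane Partners LP (R1): 45% × 13% × 63% = 3.6855% of Crosswind Textiles S.p.A.
Direct interest in Crosswind Textiles S.p.A: 10%.
Aggregating (R3): 6.44% + 3.6855% + 10% = 20.1255%.

20.1255%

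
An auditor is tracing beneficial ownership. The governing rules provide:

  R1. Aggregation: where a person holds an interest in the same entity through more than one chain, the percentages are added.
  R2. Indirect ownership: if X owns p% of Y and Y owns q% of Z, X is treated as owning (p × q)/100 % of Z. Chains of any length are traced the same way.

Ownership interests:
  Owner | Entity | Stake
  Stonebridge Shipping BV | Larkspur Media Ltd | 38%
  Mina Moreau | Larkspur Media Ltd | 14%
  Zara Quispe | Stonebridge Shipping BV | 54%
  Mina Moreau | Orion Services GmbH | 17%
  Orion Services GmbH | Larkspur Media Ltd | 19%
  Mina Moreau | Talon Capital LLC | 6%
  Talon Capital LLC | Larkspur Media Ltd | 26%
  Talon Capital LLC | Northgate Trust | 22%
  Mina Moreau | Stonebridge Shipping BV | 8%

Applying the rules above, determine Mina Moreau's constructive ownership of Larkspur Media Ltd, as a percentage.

21.83%

Chain via Talon Capital LLC (R2): 6% × 26% = 1.56% of Larkspur Media Ltd.
Chain via Orion Services GmbH (R2): 17% × 19% = 3.23% of Larkspur Media Ltd.
Chain via Stonebridge Shipping BV (R2): 8% × 38% = 3.04% of Larkspur Media Ltd.
Direct interest in Larkspur Media Ltd: 14%.
Aggregating (R1): 1.56% + 3.23% + 3.04% + 14% = 21.83%.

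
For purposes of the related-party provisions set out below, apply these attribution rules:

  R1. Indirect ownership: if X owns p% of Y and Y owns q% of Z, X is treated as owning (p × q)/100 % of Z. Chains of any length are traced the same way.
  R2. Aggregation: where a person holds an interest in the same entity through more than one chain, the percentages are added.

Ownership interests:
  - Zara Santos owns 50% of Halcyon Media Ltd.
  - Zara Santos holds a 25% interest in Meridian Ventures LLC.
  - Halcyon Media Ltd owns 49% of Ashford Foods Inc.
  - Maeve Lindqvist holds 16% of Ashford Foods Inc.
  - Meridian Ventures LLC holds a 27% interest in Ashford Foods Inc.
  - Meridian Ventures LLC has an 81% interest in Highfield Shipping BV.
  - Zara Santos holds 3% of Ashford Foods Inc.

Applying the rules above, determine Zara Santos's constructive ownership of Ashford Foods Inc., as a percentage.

34.25%

Chain via Meridian Ventures LLC (R1): 25% × 27% = 6.75% of Ashford Foods Inc.
Chain via Halcyon Media Ltd (R1): 50% × 49% = 24.5% of Ashford Foods Inc.
Direct interest in Ashford Foods Inc: 3%.
Aggregating (R2): 6.75% + 24.5% + 3% = 34.25%.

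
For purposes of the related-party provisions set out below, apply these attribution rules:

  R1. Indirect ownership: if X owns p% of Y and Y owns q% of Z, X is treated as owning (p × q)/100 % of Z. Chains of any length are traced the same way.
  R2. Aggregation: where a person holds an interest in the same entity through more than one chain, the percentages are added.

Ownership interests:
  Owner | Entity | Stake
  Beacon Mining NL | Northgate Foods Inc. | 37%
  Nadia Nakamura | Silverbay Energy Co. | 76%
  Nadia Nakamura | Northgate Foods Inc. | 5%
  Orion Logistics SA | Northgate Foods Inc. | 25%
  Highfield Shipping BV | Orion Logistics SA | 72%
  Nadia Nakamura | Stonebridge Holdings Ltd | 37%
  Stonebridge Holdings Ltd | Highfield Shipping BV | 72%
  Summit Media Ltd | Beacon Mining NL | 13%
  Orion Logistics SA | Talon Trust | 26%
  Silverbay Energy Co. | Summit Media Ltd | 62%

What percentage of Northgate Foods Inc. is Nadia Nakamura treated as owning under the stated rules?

Chain via Silverbay Energy Co. → Summit Media Ltd → Beacon Mining NL (R1): 76% × 62% × 13% × 37% = 2.266472% of Northgate Foods Inc.
Chain via Stonebridge Holdings Ltd → Highfield Shipping BV → Orion Logistics SA (R1): 37% × 72% × 72% × 25% = 4.7952% of Northgate Foods Inc.
Direct interest in Northgate Foods Inc: 5%.
Aggregating (R2): 2.266472% + 4.7952% + 5% = 12.061672%.

12.061672%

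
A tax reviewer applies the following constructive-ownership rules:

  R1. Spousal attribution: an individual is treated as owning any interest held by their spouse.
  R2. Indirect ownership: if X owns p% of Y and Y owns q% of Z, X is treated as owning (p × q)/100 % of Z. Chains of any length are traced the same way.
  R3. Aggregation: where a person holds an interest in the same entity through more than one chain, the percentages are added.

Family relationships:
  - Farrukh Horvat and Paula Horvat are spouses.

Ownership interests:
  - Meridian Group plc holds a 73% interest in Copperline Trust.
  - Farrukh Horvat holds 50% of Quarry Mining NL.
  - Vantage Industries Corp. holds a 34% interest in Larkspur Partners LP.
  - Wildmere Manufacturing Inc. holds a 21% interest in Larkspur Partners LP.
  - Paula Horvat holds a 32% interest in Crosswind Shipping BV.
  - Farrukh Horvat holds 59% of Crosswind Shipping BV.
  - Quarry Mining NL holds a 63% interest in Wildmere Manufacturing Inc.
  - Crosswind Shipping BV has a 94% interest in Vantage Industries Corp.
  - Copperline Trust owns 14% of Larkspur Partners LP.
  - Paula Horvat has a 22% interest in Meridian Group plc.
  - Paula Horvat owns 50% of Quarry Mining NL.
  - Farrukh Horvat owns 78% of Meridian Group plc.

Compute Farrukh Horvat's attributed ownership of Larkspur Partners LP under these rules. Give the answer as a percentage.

By spousal attribution (R1), Farrukh Horvat is treated as also owning Paula Horvat's interest in Quarry Mining NL, giving 50% + 50% = 100%.
By spousal attribution (R1), Farrukh Horvat is treated as also owning Paula Horvat's interest in Meridian Group plc, giving 78% + 22% = 100%.
By spousal attribution (R1), Farrukh Horvat is treated as also owning Paula Horvat's interest in Crosswind Shipping BV, giving 59% + 32% = 91%.
Chain via Quarry Mining NL → Wildmere Manufacturing Inc. (R2): 100% × 63% × 21% = 13.23% of Larkspur Partners LP.
Chain via Meridian Group plc → Copperline Trust (R2): 100% × 73% × 14% = 10.22% of Larkspur Partners LP.
Chain via Crosswind Shipping BV → Vantage Industries Corp. (R2): 91% × 94% × 34% = 29.0836% of Larkspur Partners LP.
Aggregating (R3): 13.23% + 10.22% + 29.0836% = 52.5336%.

52.5336%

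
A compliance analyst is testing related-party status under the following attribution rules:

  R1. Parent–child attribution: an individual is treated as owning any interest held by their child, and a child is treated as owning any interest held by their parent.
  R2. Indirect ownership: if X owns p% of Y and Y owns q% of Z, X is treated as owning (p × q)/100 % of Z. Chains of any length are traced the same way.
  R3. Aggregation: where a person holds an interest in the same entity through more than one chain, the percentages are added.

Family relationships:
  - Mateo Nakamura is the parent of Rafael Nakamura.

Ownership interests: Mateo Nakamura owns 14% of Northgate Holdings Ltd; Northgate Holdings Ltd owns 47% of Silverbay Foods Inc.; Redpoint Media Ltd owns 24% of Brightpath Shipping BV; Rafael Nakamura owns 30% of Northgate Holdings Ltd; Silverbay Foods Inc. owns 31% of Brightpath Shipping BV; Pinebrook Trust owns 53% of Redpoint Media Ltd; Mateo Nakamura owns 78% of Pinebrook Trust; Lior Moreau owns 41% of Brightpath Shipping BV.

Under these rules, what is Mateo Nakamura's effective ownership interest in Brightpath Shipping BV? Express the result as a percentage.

By parent–child attribution (R1), Mateo Nakamura is treated as also owning Rafael Nakamura's interest in Northgate Holdings Ltd, giving 14% + 30% = 44%.
Chain via Pinebrook Trust → Redpoint Media Ltd (R2): 78% × 53% × 24% = 9.9216% of Brightpath Shipping BV.
Chain via Northgate Holdings Ltd → Silverbay Foods Inc. (R2): 44% × 47% × 31% = 6.4108% of Brightpath Shipping BV.
Aggregating (R3): 9.9216% + 6.4108% = 16.3324%.

16.3324%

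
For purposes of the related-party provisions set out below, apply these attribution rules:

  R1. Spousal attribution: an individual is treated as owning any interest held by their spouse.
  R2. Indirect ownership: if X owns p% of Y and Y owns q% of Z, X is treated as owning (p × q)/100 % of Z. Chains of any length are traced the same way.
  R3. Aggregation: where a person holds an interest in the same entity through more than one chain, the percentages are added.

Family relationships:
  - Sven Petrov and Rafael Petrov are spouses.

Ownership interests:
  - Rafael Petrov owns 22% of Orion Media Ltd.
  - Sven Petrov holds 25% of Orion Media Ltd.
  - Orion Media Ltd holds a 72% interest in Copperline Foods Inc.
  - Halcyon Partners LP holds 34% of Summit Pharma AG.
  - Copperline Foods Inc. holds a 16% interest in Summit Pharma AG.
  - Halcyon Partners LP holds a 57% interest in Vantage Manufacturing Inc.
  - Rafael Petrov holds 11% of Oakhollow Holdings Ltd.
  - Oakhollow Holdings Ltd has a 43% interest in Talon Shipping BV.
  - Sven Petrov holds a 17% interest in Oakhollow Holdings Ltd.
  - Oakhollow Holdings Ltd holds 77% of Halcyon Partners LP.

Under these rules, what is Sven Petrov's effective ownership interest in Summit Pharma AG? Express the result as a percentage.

12.7448%

By spousal attribution (R1), Sven Petrov is treated as also owning Rafael Petrov's interest in Oakhollow Holdings Ltd, giving 17% + 11% = 28%.
By spousal attribution (R1), Sven Petrov is treated as also owning Rafael Petrov's interest in Orion Media Ltd, giving 25% + 22% = 47%.
Chain via Oakhollow Holdings Ltd → Halcyon Partners LP (R2): 28% × 77% × 34% = 7.3304% of Summit Pharma AG.
Chain via Orion Media Ltd → Copperline Foods Inc. (R2): 47% × 72% × 16% = 5.4144% of Summit Pharma AG.
Aggregating (R3): 7.3304% + 5.4144% = 12.7448%.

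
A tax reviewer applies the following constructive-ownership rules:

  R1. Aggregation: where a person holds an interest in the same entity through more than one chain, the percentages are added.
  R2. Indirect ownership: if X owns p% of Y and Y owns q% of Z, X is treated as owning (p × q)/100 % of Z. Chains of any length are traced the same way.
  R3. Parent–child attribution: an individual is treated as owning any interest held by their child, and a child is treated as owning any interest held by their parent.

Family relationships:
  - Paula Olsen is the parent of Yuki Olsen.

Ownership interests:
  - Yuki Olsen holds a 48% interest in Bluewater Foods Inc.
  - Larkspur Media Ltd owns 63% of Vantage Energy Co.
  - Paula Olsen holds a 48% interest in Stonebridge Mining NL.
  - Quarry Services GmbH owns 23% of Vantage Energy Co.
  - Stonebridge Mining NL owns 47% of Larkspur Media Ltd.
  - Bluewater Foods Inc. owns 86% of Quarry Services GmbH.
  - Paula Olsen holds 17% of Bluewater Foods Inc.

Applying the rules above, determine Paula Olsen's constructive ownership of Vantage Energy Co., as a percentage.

27.0698%

By parent–child attribution (R3), Paula Olsen is treated as also owning Yuki Olsen's interest in Bluewater Foods Inc, giving 17% + 48% = 65%.
Chain via Bluewater Foods Inc. → Quarry Services GmbH (R2): 65% × 86% × 23% = 12.857% of Vantage Energy Co.
Chain via Stonebridge Mining NL → Larkspur Media Ltd (R2): 48% × 47% × 63% = 14.2128% of Vantage Energy Co.
Aggregating (R1): 12.857% + 14.2128% = 27.0698%.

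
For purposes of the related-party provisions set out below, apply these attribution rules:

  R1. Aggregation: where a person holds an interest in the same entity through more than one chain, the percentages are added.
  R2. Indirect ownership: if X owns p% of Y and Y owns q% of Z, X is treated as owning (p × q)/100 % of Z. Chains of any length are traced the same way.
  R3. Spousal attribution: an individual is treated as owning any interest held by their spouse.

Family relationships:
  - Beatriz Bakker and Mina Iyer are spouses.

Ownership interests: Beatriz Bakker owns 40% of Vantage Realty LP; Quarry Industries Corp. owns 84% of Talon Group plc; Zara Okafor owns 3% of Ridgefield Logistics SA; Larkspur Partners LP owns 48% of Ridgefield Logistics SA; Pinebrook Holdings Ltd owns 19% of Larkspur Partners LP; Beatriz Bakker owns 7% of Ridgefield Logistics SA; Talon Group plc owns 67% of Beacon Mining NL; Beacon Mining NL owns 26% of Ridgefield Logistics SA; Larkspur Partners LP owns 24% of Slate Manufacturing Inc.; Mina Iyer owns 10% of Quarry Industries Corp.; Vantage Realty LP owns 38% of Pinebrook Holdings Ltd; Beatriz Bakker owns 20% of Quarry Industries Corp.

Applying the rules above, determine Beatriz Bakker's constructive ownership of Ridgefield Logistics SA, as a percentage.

12.77608%

By spousal attribution (R3), Beatriz Bakker is treated as also owning Mina Iyer's interest in Quarry Industries Corp, giving 20% + 10% = 30%.
Chain via Vantage Realty LP → Pinebrook Holdings Ltd → Larkspur Partners LP (R2): 40% × 38% × 19% × 48% = 1.38624% of Ridgefield Logistics SA.
Chain via Quarry Industries Corp. → Talon Group plc → Beacon Mining NL (R2): 30% × 84% × 67% × 26% = 4.38984% of Ridgefield Logistics SA.
Direct interest in Ridgefield Logistics SA: 7%.
Aggregating (R1): 1.38624% + 4.38984% + 7% = 12.77608%.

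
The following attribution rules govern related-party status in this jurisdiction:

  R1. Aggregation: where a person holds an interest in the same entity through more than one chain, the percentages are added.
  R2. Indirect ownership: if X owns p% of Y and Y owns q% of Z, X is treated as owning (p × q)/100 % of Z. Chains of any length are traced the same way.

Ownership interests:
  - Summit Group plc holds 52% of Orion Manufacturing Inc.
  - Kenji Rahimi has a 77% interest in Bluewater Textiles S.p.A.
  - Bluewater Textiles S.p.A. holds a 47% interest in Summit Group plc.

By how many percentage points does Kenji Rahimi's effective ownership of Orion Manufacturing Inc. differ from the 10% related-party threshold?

Chain via Bluewater Textiles S.p.A. → Summit Group plc (R2): 77% × 47% × 52% = 18.8188% of Orion Manufacturing Inc.
18.8188% exceeds the 10% threshold by 8.8188 percentage points.

8.8188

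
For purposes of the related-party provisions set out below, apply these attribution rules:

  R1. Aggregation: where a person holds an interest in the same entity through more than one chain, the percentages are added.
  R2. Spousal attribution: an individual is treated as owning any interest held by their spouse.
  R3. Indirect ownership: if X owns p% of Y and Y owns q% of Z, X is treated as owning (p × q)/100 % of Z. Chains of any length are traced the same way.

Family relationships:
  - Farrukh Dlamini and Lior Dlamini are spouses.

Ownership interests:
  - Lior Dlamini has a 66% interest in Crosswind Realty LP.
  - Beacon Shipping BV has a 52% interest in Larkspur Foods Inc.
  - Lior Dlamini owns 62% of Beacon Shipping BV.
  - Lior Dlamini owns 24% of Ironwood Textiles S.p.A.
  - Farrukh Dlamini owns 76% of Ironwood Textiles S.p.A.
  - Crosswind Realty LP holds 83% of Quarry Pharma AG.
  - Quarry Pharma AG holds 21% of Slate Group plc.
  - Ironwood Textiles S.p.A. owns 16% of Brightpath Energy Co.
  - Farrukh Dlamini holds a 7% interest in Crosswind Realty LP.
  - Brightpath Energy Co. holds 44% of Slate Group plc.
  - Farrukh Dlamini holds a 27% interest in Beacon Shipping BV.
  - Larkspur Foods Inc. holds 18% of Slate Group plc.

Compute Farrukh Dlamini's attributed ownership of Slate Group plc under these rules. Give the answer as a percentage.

By spousal attribution (R2), Farrukh Dlamini is treated as also owning Lior Dlamini's interest in Beacon Shipping BV, giving 27% + 62% = 89%.
By spousal attribution (R2), Farrukh Dlamini is treated as also owning Lior Dlamini's interest in Crosswind Realty LP, giving 7% + 66% = 73%.
By spousal attribution (R2), Farrukh Dlamini is treated as also owning Lior Dlamini's interest in Ironwood Textiles S.p.A, giving 76% + 24% = 100%.
Chain via Beacon Shipping BV → Larkspur Foods Inc. (R3): 89% × 52% × 18% = 8.3304% of Slate Group plc.
Chain via Crosswind Realty LP → Quarry Pharma AG (R3): 73% × 83% × 21% = 12.7239% of Slate Group plc.
Chain via Ironwood Textiles S.p.A. → Brightpath Energy Co. (R3): 100% × 16% × 44% = 7.04% of Slate Group plc.
Aggregating (R1): 8.3304% + 12.7239% + 7.04% = 28.0943%.

28.0943%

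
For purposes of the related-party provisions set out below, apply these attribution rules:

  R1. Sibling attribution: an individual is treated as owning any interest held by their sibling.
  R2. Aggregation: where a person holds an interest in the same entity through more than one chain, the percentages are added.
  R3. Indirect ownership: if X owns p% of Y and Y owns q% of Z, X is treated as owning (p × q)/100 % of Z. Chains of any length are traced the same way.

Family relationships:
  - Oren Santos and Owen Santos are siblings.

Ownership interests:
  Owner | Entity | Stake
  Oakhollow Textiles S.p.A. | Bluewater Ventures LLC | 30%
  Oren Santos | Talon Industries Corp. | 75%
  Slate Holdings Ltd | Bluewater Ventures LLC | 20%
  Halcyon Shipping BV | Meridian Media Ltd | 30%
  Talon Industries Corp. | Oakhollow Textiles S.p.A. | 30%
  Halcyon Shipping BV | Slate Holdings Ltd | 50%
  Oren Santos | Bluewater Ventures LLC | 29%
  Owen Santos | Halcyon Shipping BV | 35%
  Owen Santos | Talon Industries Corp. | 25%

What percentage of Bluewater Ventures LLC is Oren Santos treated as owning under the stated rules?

41.5%

By sibling attribution (R1), Oren Santos is treated as also owning Owen Santos's interest in Talon Industries Corp, giving 75% + 25% = 100%.
By sibling attribution (R1), Oren Santos is treated as owning Owen Santos's 35% interest in Halcyon Shipping BV.
Chain via Talon Industries Corp. → Oakhollow Textiles S.p.A. (R3): 100% × 30% × 30% = 9% of Bluewater Ventures LLC.
Direct interest in Bluewater Ventures LLC: 29%.
Chain via Halcyon Shipping BV → Slate Holdings Ltd (R3): 35% × 50% × 20% = 3.5% of Bluewater Ventures LLC.
Aggregating (R2): 9% + 29% + 3.5% = 41.5%.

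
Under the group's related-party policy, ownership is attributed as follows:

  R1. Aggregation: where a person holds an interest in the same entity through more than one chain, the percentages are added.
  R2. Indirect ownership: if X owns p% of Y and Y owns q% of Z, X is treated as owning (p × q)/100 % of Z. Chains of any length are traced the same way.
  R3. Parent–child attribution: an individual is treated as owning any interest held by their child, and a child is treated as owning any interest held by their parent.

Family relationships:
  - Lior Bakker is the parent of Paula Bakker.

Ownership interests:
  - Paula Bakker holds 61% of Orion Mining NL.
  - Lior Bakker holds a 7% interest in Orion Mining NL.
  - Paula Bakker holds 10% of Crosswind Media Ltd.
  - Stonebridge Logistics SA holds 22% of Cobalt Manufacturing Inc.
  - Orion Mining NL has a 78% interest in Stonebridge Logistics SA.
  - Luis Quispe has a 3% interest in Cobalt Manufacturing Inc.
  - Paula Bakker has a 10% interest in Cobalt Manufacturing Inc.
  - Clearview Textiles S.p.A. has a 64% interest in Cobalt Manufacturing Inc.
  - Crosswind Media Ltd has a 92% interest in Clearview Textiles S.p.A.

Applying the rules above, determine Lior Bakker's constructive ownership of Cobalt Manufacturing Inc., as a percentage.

27.5568%

By parent–child attribution (R3), Lior Bakker is treated as also owning Paula Bakker's interest in Orion Mining NL, giving 7% + 61% = 68%.
By parent–child attribution (R3), Lior Bakker is treated as owning Paula Bakker's 10% interest in Crosswind Media Ltd.
By parent–child attribution (R3), Lior Bakker is treated as owning Paula Bakker's 10% interest in Cobalt Manufacturing Inc.
Chain via Orion Mining NL → Stonebridge Logistics SA (R2): 68% × 78% × 22% = 11.6688% of Cobalt Manufacturing Inc.
Chain via Crosswind Media Ltd → Clearview Textiles S.p.A. (R2): 10% × 92% × 64% = 5.888% of Cobalt Manufacturing Inc.
Direct interest in Cobalt Manufacturing Inc: 10%.
Aggregating (R1): 11.6688% + 5.888% + 10% = 27.5568%.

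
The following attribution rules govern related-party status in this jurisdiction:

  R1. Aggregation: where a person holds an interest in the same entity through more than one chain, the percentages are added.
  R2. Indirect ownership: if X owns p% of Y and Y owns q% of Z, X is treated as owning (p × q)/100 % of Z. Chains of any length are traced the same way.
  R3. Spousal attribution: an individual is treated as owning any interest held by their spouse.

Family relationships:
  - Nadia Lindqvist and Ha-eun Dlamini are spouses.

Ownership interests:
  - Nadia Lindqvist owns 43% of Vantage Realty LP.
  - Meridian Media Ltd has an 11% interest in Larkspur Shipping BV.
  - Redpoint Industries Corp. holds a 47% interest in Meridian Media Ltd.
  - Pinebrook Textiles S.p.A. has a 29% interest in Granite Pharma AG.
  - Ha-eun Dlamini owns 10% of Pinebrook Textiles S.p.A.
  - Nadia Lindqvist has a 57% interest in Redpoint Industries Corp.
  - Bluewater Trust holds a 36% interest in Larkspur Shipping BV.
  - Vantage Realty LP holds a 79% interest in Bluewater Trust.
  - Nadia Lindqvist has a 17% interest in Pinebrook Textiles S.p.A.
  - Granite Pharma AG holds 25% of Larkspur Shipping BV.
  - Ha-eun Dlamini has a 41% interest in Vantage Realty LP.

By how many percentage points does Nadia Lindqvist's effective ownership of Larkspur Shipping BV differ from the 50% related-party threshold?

21.206

By spousal attribution (R3), Nadia Lindqvist is treated as also owning Ha-eun Dlamini's interest in Pinebrook Textiles S.p.A, giving 17% + 10% = 27%.
By spousal attribution (R3), Nadia Lindqvist is treated as also owning Ha-eun Dlamini's interest in Vantage Realty LP, giving 43% + 41% = 84%.
Chain via Pinebrook Textiles S.p.A. → Granite Pharma AG (R2): 27% × 29% × 25% = 1.9575% of Larkspur Shipping BV.
Chain via Redpoint Industries Corp. → Meridian Media Ltd (R2): 57% × 47% × 11% = 2.9469% of Larkspur Shipping BV.
Chain via Vantage Realty LP → Bluewater Trust (R2): 84% × 79% × 36% = 23.8896% of Larkspur Shipping BV.
Aggregating (R1): 1.9575% + 2.9469% + 23.8896% = 28.794%.
28.794% falls short of the 50% threshold by 21.206 percentage points.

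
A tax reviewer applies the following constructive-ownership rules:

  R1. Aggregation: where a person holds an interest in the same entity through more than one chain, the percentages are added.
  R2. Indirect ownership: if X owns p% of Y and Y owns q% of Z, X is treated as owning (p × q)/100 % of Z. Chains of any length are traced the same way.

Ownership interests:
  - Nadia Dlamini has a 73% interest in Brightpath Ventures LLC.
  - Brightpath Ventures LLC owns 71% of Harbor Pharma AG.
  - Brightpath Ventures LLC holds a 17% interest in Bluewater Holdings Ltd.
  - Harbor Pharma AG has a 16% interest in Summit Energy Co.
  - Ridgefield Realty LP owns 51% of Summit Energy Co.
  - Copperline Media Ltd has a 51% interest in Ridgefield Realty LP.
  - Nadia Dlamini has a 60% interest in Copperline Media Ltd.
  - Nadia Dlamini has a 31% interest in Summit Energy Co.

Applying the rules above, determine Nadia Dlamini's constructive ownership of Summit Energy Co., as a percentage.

Chain via Brightpath Ventures LLC → Harbor Pharma AG (R2): 73% × 71% × 16% = 8.2928% of Summit Energy Co.
Chain via Copperline Media Ltd → Ridgefield Realty LP (R2): 60% × 51% × 51% = 15.606% of Summit Energy Co.
Direct interest in Summit Energy Co: 31%.
Aggregating (R1): 8.2928% + 15.606% + 31% = 54.8988%.

54.8988%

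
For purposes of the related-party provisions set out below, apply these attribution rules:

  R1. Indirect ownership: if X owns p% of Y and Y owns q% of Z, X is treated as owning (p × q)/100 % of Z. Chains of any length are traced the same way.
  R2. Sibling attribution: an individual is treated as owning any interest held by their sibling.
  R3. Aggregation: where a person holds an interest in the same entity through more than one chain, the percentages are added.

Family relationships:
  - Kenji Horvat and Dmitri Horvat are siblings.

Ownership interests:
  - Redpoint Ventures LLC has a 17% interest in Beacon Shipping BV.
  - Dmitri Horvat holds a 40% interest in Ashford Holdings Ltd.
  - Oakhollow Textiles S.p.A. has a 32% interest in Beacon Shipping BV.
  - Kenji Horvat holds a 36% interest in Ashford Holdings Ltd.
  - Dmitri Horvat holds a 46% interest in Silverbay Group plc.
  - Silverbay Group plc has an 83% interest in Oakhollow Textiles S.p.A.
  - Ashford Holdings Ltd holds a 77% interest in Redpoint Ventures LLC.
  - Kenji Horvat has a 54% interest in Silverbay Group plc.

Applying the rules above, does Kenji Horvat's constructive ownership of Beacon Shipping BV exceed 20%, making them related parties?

By sibling attribution (R2), Kenji Horvat is treated as also owning Dmitri Horvat's interest in Ashford Holdings Ltd, giving 36% + 40% = 76%.
By sibling attribution (R2), Kenji Horvat is treated as also owning Dmitri Horvat's interest in Silverbay Group plc, giving 54% + 46% = 100%.
Chain via Ashford Holdings Ltd → Redpoint Ventures LLC (R1): 76% × 77% × 17% = 9.9484% of Beacon Shipping BV.
Chain via Silverbay Group plc → Oakhollow Textiles S.p.A. (R1): 100% × 83% × 32% = 26.56% of Beacon Shipping BV.
Aggregating (R3): 9.9484% + 26.56% = 36.5084%.
36.5084% exceeds the 20% threshold, so Kenji is a related party to Beacon Shipping BV.

Yes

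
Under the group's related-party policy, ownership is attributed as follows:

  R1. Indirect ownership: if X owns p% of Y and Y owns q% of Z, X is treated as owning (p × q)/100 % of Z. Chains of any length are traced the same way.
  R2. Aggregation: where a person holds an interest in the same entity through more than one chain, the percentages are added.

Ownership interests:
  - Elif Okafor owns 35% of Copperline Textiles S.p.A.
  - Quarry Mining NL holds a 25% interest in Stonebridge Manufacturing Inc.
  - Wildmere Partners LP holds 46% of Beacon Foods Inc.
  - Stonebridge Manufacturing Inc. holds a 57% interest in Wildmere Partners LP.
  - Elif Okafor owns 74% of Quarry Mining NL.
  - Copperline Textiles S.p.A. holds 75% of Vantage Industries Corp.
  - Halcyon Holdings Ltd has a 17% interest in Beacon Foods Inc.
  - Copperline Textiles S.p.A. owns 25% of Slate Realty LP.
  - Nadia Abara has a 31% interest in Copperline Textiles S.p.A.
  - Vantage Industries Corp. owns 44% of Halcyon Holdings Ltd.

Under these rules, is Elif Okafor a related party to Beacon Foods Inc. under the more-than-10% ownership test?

No

Chain via Copperline Textiles S.p.A. → Vantage Industries Corp. → Halcyon Holdings Ltd (R1): 35% × 75% × 44% × 17% = 1.9635% of Beacon Foods Inc.
Chain via Quarry Mining NL → Stonebridge Manufacturing Inc. → Wildmere Partners LP (R1): 74% × 25% × 57% × 46% = 4.8507% of Beacon Foods Inc.
Aggregating (R2): 1.9635% + 4.8507% = 6.8142%.
6.8142% does not exceed the 10% threshold, so Elif is not a related party to Beacon Foods Inc.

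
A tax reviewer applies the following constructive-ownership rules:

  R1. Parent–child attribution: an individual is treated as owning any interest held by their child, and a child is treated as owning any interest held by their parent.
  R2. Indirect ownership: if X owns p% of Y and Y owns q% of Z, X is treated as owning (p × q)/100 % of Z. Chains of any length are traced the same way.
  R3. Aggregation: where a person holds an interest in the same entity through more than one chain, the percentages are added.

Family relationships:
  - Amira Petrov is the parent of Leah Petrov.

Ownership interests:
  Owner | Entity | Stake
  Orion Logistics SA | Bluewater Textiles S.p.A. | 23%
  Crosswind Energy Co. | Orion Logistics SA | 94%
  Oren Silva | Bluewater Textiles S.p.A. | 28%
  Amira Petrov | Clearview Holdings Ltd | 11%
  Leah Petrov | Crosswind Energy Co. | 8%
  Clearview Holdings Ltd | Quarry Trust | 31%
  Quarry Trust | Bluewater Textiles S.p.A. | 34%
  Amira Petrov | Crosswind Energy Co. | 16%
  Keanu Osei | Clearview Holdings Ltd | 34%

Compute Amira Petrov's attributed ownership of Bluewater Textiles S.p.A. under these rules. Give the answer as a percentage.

By parent–child attribution (R1), Amira Petrov is treated as also owning Leah Petrov's interest in Crosswind Energy Co, giving 16% + 8% = 24%.
Chain via Clearview Holdings Ltd → Quarry Trust (R2): 11% × 31% × 34% = 1.1594% of Bluewater Textiles S.p.A.
Chain via Crosswind Energy Co. → Orion Logistics SA (R2): 24% × 94% × 23% = 5.1888% of Bluewater Textiles S.p.A.
Aggregating (R3): 1.1594% + 5.1888% = 6.3482%.

6.3482%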